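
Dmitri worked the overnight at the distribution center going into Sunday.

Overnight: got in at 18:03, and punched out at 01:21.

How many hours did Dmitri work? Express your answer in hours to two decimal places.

7.30 hours

Overnight: 18:03 → midnight = 5 h 57 min; midnight → 01:21 = 1 h 21 min; span 7 h 18 min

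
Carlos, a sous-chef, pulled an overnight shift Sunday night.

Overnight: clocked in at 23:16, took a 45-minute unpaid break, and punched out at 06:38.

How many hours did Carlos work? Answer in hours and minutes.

6 h 37 min

Overnight: 23:16 → midnight = 0 h 44 min; midnight → 06:38 = 6 h 38 min; span 7 h 22 min; less 45 min break → 6 h 37 min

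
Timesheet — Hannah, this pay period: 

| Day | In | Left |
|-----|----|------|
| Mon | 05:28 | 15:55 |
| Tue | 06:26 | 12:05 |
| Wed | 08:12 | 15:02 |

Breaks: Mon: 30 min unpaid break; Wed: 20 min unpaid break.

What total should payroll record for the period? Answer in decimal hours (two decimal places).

22.10 hours

Mon: 05:28–15:55 = 10 h 27 min; less 30 min break → 9 h 57 min
Tue: 06:26–12:05 = 5 h 39 min
Wed: 08:12–15:02 = 6 h 50 min; less 20 min break → 6 h 30 min
Total: 9 h 57 min + 5 h 39 min + 6 h 30 min = 22 h 6 min.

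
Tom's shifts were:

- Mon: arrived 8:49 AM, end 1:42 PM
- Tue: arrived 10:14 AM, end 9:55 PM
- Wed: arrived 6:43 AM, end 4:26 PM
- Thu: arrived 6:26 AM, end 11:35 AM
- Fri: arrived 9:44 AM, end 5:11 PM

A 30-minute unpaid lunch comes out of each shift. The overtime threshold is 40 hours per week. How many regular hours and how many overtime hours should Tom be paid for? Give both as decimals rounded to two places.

Mon: 8:49 AM–1:42 PM = 4 h 53 min; less 30 min break → 4 h 23 min
Tue: 10:14 AM–9:55 PM = 11 h 41 min; less 30 min break → 11 h 11 min
Wed: 6:43 AM–4:26 PM = 9 h 43 min; less 30 min break → 9 h 13 min
Thu: 6:26 AM–11:35 AM = 5 h 9 min; less 30 min break → 4 h 39 min
Fri: 9:44 AM–5:11 PM = 7 h 27 min; less 30 min break → 6 h 57 min
Total worked: 36 h 23 min = 36.38 h.
Threshold 40 h → overtime 0 h 0 min, regular 36 h 23 min.

Regular 36.38 hours, overtime 0.00 hours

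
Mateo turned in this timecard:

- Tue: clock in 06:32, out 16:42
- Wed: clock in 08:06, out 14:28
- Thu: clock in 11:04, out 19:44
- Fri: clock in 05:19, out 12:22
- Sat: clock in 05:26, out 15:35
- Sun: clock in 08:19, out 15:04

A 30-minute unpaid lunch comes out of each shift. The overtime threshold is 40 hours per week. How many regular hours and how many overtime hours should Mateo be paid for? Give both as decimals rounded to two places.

Tue: 06:32–16:42 = 10 h 10 min; less 30 min break → 9 h 40 min
Wed: 08:06–14:28 = 6 h 22 min; less 30 min break → 5 h 52 min
Thu: 11:04–19:44 = 8 h 40 min; less 30 min break → 8 h 10 min
Fri: 05:19–12:22 = 7 h 3 min; less 30 min break → 6 h 33 min
Sat: 05:26–15:35 = 10 h 9 min; less 30 min break → 9 h 39 min
Sun: 08:19–15:04 = 6 h 45 min; less 30 min break → 6 h 15 min
Total worked: 46 h 9 min = 46.15 h.
Threshold 40 h → overtime 6 h 9 min, regular 40 h 0 min.

Regular 40.00 hours, overtime 6.15 hours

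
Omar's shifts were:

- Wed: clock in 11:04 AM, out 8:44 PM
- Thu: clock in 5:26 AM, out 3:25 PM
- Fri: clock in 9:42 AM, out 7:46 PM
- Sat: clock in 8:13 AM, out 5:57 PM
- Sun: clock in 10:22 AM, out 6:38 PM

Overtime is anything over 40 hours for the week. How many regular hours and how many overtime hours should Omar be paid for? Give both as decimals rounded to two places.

Wed: 11:04 AM–8:44 PM = 9 h 40 min
Thu: 5:26 AM–3:25 PM = 9 h 59 min
Fri: 9:42 AM–7:46 PM = 10 h 4 min
Sat: 8:13 AM–5:57 PM = 9 h 44 min
Sun: 10:22 AM–6:38 PM = 8 h 16 min
Total worked: 47 h 43 min = 47.72 h.
Threshold 40 h → overtime 7 h 43 min, regular 40 h 0 min.

Regular 40.00 hours, overtime 7.72 hours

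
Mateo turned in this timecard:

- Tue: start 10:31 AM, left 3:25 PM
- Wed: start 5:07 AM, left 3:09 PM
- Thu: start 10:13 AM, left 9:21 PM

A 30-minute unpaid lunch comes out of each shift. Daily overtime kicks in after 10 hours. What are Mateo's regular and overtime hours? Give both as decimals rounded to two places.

Tue: 10:31 AM–3:25 PM = 4 h 54 min; less 30 min break → 4 h 24 min
Wed: 5:07 AM–3:09 PM = 10 h 2 min; less 30 min break → 9 h 32 min
Thu: 10:13 AM–9:21 PM = 11 h 8 min; less 30 min break → 10 h 38 min
Tue reg 4 h 24 min / OT 0 h 0 min; Wed reg 9 h 32 min / OT 0 h 0 min; Thu reg 10 h 0 min / OT 0 h 38 min.
Totals: regular 23 h 56 min, overtime 0 h 38 min.

Regular 23.93 hours, overtime 0.63 hours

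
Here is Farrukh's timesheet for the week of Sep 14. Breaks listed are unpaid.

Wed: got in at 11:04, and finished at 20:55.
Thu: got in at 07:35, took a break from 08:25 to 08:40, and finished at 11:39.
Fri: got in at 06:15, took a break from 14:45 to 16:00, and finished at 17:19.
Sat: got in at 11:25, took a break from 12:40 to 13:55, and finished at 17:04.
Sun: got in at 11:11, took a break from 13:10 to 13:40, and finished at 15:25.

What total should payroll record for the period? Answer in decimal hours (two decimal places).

31.62 hours

Wed: 11:04–20:55 = 9 h 51 min
Thu: 07:35–11:39 = 4 h 4 min; less 15 min break → 3 h 49 min
Fri: 06:15–17:19 = 11 h 4 min; less 75 min break → 9 h 49 min
Sat: 11:25–17:04 = 5 h 39 min; less 75 min break → 4 h 24 min
Sun: 11:11–15:25 = 4 h 14 min; less 30 min break → 3 h 44 min
Total: 9 h 51 min + 3 h 49 min + 9 h 49 min + 4 h 24 min + 3 h 44 min = 31 h 37 min.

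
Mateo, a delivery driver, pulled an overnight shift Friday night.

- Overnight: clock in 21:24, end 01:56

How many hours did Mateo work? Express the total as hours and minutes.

Overnight: 21:24 → midnight = 2 h 36 min; midnight → 01:56 = 1 h 56 min; span 4 h 32 min

4 h 32 min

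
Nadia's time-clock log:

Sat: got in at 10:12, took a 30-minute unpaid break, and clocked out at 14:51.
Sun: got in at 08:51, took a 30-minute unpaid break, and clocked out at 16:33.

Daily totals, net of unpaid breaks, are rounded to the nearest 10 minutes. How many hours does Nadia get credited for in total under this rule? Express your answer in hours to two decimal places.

Sat: 10:12–14:51 = 4 h 39 min − 30 min = 4 h 9 min → rounds to 4 h 10 min
Sun: 08:51–16:33 = 7 h 42 min − 30 min = 7 h 12 min → rounds to 7 h 10 min
Total credited: 11 h 20 min.

11.33 hours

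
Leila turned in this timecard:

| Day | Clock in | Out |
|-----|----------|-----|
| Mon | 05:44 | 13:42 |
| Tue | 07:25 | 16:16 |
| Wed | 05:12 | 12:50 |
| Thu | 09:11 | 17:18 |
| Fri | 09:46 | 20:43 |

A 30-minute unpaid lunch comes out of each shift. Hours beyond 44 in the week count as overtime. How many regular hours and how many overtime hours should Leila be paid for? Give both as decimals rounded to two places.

Regular 41.02 hours, overtime 0.00 hours

Mon: 05:44–13:42 = 7 h 58 min; less 30 min break → 7 h 28 min
Tue: 07:25–16:16 = 8 h 51 min; less 30 min break → 8 h 21 min
Wed: 05:12–12:50 = 7 h 38 min; less 30 min break → 7 h 8 min
Thu: 09:11–17:18 = 8 h 7 min; less 30 min break → 7 h 37 min
Fri: 09:46–20:43 = 10 h 57 min; less 30 min break → 10 h 27 min
Total worked: 41 h 1 min = 41.02 h.
Threshold 44 h → overtime 0 h 0 min, regular 41 h 1 min.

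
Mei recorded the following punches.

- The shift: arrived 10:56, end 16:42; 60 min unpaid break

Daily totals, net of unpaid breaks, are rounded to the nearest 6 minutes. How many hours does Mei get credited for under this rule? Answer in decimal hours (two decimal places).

The shift: 10:56–16:42 = 5 h 46 min − 60 min = 4 h 46 min → rounds to 4 h 48 min

4.80 hours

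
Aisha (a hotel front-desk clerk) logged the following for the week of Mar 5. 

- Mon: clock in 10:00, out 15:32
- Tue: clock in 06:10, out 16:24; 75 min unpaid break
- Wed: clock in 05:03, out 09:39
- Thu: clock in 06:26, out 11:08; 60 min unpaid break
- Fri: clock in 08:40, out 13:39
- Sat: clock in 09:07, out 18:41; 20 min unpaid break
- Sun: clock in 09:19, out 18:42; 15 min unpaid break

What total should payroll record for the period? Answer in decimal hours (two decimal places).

46.17 hours

Mon: 10:00–15:32 = 5 h 32 min
Tue: 06:10–16:24 = 10 h 14 min; less 75 min break → 8 h 59 min
Wed: 05:03–09:39 = 4 h 36 min
Thu: 06:26–11:08 = 4 h 42 min; less 60 min break → 3 h 42 min
Fri: 08:40–13:39 = 4 h 59 min
Sat: 09:07–18:41 = 9 h 34 min; less 20 min break → 9 h 14 min
Sun: 09:19–18:42 = 9 h 23 min; less 15 min break → 9 h 8 min
Total: 5 h 32 min + 8 h 59 min + 4 h 36 min + 3 h 42 min + 4 h 59 min + 9 h 14 min + 9 h 8 min = 46 h 10 min.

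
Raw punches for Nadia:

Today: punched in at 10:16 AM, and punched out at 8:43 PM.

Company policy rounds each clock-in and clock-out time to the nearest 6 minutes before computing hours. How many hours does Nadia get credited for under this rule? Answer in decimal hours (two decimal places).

Today: in 10:16 AM→10:18 AM, out 8:43 PM→8:42 PM; 10 h 24 min

10.40 hours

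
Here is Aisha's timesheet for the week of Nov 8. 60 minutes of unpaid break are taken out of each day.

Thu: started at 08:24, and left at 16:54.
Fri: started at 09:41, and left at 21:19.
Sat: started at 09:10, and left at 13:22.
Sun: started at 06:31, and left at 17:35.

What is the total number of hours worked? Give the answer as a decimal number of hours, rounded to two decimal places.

Thu: 08:24–16:54 = 8 h 30 min; less 60 min break → 7 h 30 min
Fri: 09:41–21:19 = 11 h 38 min; less 60 min break → 10 h 38 min
Sat: 09:10–13:22 = 4 h 12 min; less 60 min break → 3 h 12 min
Sun: 06:31–17:35 = 11 h 4 min; less 60 min break → 10 h 4 min
Total: 7 h 30 min + 10 h 38 min + 3 h 12 min + 10 h 4 min = 31 h 24 min.

31.40 hours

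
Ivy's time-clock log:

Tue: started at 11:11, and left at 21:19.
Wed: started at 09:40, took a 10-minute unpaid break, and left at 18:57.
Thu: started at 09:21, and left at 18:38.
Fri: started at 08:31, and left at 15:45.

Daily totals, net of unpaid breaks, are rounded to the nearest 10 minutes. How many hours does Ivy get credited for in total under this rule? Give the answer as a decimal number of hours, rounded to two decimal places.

35.83 hours

Tue: 11:11–21:19 = 10 h 8 min → rounds to 10 h 10 min
Wed: 09:40–18:57 = 9 h 17 min − 10 min = 9 h 7 min → rounds to 9 h 10 min
Thu: 09:21–18:38 = 9 h 17 min → rounds to 9 h 20 min
Fri: 08:31–15:45 = 7 h 14 min → rounds to 7 h 10 min
Total credited: 35 h 50 min.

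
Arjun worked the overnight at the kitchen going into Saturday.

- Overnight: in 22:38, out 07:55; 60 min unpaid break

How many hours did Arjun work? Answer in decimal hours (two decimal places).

8.28 hours

Overnight: 22:38 → midnight = 1 h 22 min; midnight → 07:55 = 7 h 55 min; span 9 h 17 min; less 60 min break → 8 h 17 min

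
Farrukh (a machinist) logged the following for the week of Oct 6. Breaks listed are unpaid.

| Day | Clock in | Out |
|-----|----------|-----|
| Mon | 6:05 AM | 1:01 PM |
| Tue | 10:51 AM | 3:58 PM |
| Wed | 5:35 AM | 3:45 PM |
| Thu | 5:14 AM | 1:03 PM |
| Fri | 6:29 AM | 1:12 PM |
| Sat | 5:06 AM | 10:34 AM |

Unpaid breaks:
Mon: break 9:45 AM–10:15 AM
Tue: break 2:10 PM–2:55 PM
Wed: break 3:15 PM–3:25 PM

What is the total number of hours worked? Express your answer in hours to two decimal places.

Mon: 6:05 AM–1:01 PM = 6 h 56 min; less 30 min break → 6 h 26 min
Tue: 10:51 AM–3:58 PM = 5 h 7 min; less 45 min break → 4 h 22 min
Wed: 5:35 AM–3:45 PM = 10 h 10 min; less 10 min break → 10 h 0 min
Thu: 5:14 AM–1:03 PM = 7 h 49 min
Fri: 6:29 AM–1:12 PM = 6 h 43 min
Sat: 5:06 AM–10:34 AM = 5 h 28 min
Total: 6 h 26 min + 4 h 22 min + 10 h 0 min + 7 h 49 min + 6 h 43 min + 5 h 28 min = 40 h 48 min.

40.80 hours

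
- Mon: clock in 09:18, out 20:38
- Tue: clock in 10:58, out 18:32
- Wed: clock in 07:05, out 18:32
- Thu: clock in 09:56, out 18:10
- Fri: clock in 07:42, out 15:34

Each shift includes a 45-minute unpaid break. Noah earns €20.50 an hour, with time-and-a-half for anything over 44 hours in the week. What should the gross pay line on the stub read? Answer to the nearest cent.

€875.35

Mon: 09:18–20:38 = 11 h 20 min; less 45 min break → 10 h 35 min
Tue: 10:58–18:32 = 7 h 34 min; less 45 min break → 6 h 49 min
Wed: 07:05–18:32 = 11 h 27 min; less 45 min break → 10 h 42 min
Thu: 09:56–18:10 = 8 h 14 min; less 45 min break → 7 h 29 min
Fri: 07:42–15:34 = 7 h 52 min; less 45 min break → 7 h 7 min
Total worked: 42 h 42 min = 2562 min.
Regular 42 h 42 min = 2562 min at €20.50/h; overtime 0 h 0 min = 0 min at €30.75/h.
Pay = (2562 × €20.50 + 0 × €30.75) ÷ 60 = €875.35.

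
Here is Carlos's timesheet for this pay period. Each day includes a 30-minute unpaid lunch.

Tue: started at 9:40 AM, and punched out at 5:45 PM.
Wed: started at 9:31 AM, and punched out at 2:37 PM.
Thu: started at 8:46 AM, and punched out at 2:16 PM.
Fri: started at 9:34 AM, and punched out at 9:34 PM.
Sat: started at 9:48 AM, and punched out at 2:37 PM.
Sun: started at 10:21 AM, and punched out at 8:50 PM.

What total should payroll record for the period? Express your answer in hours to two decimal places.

Tue: 9:40 AM–5:45 PM = 8 h 5 min; less 30 min break → 7 h 35 min
Wed: 9:31 AM–2:37 PM = 5 h 6 min; less 30 min break → 4 h 36 min
Thu: 8:46 AM–2:16 PM = 5 h 30 min; less 30 min break → 5 h 0 min
Fri: 9:34 AM–9:34 PM = 12 h 0 min; less 30 min break → 11 h 30 min
Sat: 9:48 AM–2:37 PM = 4 h 49 min; less 30 min break → 4 h 19 min
Sun: 10:21 AM–8:50 PM = 10 h 29 min; less 30 min break → 9 h 59 min
Total: 7 h 35 min + 4 h 36 min + 5 h 0 min + 11 h 30 min + 4 h 19 min + 9 h 59 min = 42 h 59 min.

42.98 hours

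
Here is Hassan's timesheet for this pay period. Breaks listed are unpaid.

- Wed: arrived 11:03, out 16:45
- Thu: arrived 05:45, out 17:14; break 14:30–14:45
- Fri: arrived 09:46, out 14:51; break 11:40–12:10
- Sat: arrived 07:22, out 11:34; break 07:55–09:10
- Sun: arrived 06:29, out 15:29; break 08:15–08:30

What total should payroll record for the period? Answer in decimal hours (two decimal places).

Wed: 11:03–16:45 = 5 h 42 min
Thu: 05:45–17:14 = 11 h 29 min; less 15 min break → 11 h 14 min
Fri: 09:46–14:51 = 5 h 5 min; less 30 min break → 4 h 35 min
Sat: 07:22–11:34 = 4 h 12 min; less 75 min break → 2 h 57 min
Sun: 06:29–15:29 = 9 h 0 min; less 15 min break → 8 h 45 min
Total: 5 h 42 min + 11 h 14 min + 4 h 35 min + 2 h 57 min + 8 h 45 min = 33 h 13 min.

33.22 hours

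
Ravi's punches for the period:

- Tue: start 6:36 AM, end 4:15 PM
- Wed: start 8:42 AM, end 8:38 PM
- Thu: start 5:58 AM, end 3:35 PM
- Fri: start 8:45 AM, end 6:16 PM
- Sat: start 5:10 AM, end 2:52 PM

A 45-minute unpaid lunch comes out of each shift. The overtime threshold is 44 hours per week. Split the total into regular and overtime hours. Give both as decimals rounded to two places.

Regular 44.00 hours, overtime 2.67 hours

Tue: 6:36 AM–4:15 PM = 9 h 39 min; less 45 min break → 8 h 54 min
Wed: 8:42 AM–8:38 PM = 11 h 56 min; less 45 min break → 11 h 11 min
Thu: 5:58 AM–3:35 PM = 9 h 37 min; less 45 min break → 8 h 52 min
Fri: 8:45 AM–6:16 PM = 9 h 31 min; less 45 min break → 8 h 46 min
Sat: 5:10 AM–2:52 PM = 9 h 42 min; less 45 min break → 8 h 57 min
Total worked: 46 h 40 min = 46.67 h.
Threshold 44 h → overtime 2 h 40 min, regular 44 h 0 min.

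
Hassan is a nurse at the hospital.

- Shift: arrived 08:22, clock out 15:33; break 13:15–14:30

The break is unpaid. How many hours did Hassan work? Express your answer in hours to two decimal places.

5.93 hours

Shift: 08:22–15:33 = 7 h 11 min; less 75 min break → 5 h 56 min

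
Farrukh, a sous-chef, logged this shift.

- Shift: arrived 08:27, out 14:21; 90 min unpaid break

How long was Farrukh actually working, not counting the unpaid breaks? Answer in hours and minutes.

Shift: 08:27–14:21 = 5 h 54 min; less 90 min break → 4 h 24 min

4 h 24 min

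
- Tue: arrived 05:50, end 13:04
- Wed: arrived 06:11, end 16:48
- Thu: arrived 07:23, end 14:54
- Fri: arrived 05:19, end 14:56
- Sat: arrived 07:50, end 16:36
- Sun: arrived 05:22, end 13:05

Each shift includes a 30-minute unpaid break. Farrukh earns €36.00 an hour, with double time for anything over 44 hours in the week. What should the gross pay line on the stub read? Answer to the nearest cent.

Tue: 05:50–13:04 = 7 h 14 min; less 30 min break → 6 h 44 min
Wed: 06:11–16:48 = 10 h 37 min; less 30 min break → 10 h 7 min
Thu: 07:23–14:54 = 7 h 31 min; less 30 min break → 7 h 1 min
Fri: 05:19–14:56 = 9 h 37 min; less 30 min break → 9 h 7 min
Sat: 07:50–16:36 = 8 h 46 min; less 30 min break → 8 h 16 min
Sun: 05:22–13:05 = 7 h 43 min; less 30 min break → 7 h 13 min
Total worked: 48 h 28 min = 2908 min.
Regular 44 h 0 min = 2640 min at €36.00/h; overtime 4 h 28 min = 268 min at €72.00/h.
Pay = (2640 × €36.00 + 268 × €72.00) ÷ 60 = €1905.60.

€1905.60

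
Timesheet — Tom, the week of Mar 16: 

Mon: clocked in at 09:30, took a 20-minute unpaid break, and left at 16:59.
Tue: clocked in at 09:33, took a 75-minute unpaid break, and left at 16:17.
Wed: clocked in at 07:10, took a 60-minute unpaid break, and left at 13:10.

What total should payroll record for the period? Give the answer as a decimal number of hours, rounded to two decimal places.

Mon: 09:30–16:59 = 7 h 29 min; less 20 min break → 7 h 9 min
Tue: 09:33–16:17 = 6 h 44 min; less 75 min break → 5 h 29 min
Wed: 07:10–13:10 = 6 h 0 min; less 60 min break → 5 h 0 min
Total: 7 h 9 min + 5 h 29 min + 5 h 0 min = 17 h 38 min.

17.63 hours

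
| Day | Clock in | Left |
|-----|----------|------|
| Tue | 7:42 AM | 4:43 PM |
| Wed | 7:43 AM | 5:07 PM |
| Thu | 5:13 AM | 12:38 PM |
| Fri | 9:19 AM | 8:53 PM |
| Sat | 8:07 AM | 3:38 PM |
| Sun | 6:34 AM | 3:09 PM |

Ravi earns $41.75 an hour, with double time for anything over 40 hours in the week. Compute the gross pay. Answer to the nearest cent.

$2797.25

Tue: 7:42 AM–4:43 PM = 9 h 1 min
Wed: 7:43 AM–5:07 PM = 9 h 24 min
Thu: 5:13 AM–12:38 PM = 7 h 25 min
Fri: 9:19 AM–8:53 PM = 11 h 34 min
Sat: 8:07 AM–3:38 PM = 7 h 31 min
Sun: 6:34 AM–3:09 PM = 8 h 35 min
Total worked: 53 h 30 min = 3210 min.
Regular 40 h 0 min = 2400 min at $41.75/h; overtime 13 h 30 min = 810 min at $83.50/h.
Pay = (2400 × $41.75 + 810 × $83.50) ÷ 60 = $2797.25.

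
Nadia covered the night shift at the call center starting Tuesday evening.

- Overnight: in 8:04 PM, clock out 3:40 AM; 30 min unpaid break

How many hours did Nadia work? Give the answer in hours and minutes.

7 h 6 min

Overnight: 8:04 PM → midnight = 3 h 56 min; midnight → 3:40 AM = 3 h 40 min; span 7 h 36 min; less 30 min break → 7 h 6 min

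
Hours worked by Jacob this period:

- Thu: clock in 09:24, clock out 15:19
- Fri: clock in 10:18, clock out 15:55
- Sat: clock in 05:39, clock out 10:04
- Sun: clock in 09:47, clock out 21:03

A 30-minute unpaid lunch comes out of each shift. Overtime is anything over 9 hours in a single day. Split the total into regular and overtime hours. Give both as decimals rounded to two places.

Regular 23.45 hours, overtime 1.77 hours

Thu: 09:24–15:19 = 5 h 55 min; less 30 min break → 5 h 25 min
Fri: 10:18–15:55 = 5 h 37 min; less 30 min break → 5 h 7 min
Sat: 05:39–10:04 = 4 h 25 min; less 30 min break → 3 h 55 min
Sun: 09:47–21:03 = 11 h 16 min; less 30 min break → 10 h 46 min
Thu reg 5 h 25 min / OT 0 h 0 min; Fri reg 5 h 7 min / OT 0 h 0 min; Sat reg 3 h 55 min / OT 0 h 0 min; Sun reg 9 h 0 min / OT 1 h 46 min.
Totals: regular 23 h 27 min, overtime 1 h 46 min.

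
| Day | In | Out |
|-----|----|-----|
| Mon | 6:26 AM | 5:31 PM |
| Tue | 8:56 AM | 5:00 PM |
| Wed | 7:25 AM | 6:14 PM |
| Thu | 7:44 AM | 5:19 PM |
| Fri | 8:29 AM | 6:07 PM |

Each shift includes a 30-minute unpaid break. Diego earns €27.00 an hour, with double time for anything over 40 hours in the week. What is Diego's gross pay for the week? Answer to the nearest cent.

€1440.90

Mon: 6:26 AM–5:31 PM = 11 h 5 min; less 30 min break → 10 h 35 min
Tue: 8:56 AM–5:00 PM = 8 h 4 min; less 30 min break → 7 h 34 min
Wed: 7:25 AM–6:14 PM = 10 h 49 min; less 30 min break → 10 h 19 min
Thu: 7:44 AM–5:19 PM = 9 h 35 min; less 30 min break → 9 h 5 min
Fri: 8:29 AM–6:07 PM = 9 h 38 min; less 30 min break → 9 h 8 min
Total worked: 46 h 41 min = 2801 min.
Regular 40 h 0 min = 2400 min at €27.00/h; overtime 6 h 41 min = 401 min at €54.00/h.
Pay = (2400 × €27.00 + 401 × €54.00) ÷ 60 = €1440.90.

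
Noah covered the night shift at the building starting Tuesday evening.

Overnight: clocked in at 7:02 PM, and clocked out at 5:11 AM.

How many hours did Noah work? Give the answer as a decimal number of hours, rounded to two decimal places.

10.15 hours

Overnight: 7:02 PM → midnight = 4 h 58 min; midnight → 5:11 AM = 5 h 11 min; span 10 h 9 min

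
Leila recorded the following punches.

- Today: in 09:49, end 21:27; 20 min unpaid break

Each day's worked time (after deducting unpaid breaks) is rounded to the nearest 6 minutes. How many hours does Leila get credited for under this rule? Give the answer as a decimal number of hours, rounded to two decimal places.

11.30 hours

Today: 09:49–21:27 = 11 h 38 min − 20 min = 11 h 18 min → rounds to 11 h 18 min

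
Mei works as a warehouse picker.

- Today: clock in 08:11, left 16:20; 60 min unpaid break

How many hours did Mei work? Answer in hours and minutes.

7 h 9 min

Today: 08:11–16:20 = 8 h 9 min; less 60 min break → 7 h 9 min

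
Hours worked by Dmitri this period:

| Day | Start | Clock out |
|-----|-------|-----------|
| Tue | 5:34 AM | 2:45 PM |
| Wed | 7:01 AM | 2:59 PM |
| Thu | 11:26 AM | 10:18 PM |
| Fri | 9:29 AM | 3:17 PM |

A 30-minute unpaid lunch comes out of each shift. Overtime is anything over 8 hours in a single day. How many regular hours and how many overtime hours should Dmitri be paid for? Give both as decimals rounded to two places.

Tue: 5:34 AM–2:45 PM = 9 h 11 min; less 30 min break → 8 h 41 min
Wed: 7:01 AM–2:59 PM = 7 h 58 min; less 30 min break → 7 h 28 min
Thu: 11:26 AM–10:18 PM = 10 h 52 min; less 30 min break → 10 h 22 min
Fri: 9:29 AM–3:17 PM = 5 h 48 min; less 30 min break → 5 h 18 min
Tue reg 8 h 0 min / OT 0 h 41 min; Wed reg 7 h 28 min / OT 0 h 0 min; Thu reg 8 h 0 min / OT 2 h 22 min; Fri reg 5 h 18 min / OT 0 h 0 min.
Totals: regular 28 h 46 min, overtime 3 h 3 min.

Regular 28.77 hours, overtime 3.05 hours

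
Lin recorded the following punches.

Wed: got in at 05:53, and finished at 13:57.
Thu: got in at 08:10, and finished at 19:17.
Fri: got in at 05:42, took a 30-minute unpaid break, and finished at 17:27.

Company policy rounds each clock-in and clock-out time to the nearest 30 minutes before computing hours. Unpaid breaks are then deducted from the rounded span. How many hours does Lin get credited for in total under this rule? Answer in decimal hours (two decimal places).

Wed: in 05:53→06:00, out 13:57→14:00; 8 h 0 min
Thu: in 08:10→08:00, out 19:17→19:30; 11 h 30 min
Fri: in 05:42→05:30, out 17:27→17:30; 12 h 0 min − 30 min = 11 h 30 min
Total credited: 31 h 0 min.

31.00 hours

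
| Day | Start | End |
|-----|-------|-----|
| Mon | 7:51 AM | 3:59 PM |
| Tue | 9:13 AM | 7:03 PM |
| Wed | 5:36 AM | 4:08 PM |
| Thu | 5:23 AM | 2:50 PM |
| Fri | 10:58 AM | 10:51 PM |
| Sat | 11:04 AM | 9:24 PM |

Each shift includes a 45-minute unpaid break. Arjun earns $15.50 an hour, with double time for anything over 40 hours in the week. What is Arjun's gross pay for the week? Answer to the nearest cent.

Mon: 7:51 AM–3:59 PM = 8 h 8 min; less 45 min break → 7 h 23 min
Tue: 9:13 AM–7:03 PM = 9 h 50 min; less 45 min break → 9 h 5 min
Wed: 5:36 AM–4:08 PM = 10 h 32 min; less 45 min break → 9 h 47 min
Thu: 5:23 AM–2:50 PM = 9 h 27 min; less 45 min break → 8 h 42 min
Fri: 10:58 AM–10:51 PM = 11 h 53 min; less 45 min break → 11 h 8 min
Sat: 11:04 AM–9:24 PM = 10 h 20 min; less 45 min break → 9 h 35 min
Total worked: 55 h 40 min = 3340 min.
Regular 40 h 0 min = 2400 min at $15.50/h; overtime 15 h 40 min = 940 min at $31.00/h.
Pay = (2400 × $15.50 + 940 × $31.00) ÷ 60 = $1105.67.

$1105.67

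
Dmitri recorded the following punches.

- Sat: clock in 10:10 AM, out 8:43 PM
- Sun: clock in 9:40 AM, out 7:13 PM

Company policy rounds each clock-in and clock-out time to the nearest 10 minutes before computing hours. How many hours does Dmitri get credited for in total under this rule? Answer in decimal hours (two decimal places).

Sat: in 10:10 AM→10:10 AM, out 8:43 PM→8:40 PM; 10 h 30 min
Sun: in 9:40 AM→9:40 AM, out 7:13 PM→7:10 PM; 9 h 30 min
Total credited: 20 h 0 min.

20.00 hours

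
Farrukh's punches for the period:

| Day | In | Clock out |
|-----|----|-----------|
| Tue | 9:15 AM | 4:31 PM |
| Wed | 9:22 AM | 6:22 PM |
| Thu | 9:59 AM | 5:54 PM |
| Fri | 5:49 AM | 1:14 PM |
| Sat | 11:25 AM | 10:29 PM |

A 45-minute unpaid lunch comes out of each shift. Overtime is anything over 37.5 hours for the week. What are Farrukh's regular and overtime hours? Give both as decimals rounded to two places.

Tue: 9:15 AM–4:31 PM = 7 h 16 min; less 45 min break → 6 h 31 min
Wed: 9:22 AM–6:22 PM = 9 h 0 min; less 45 min break → 8 h 15 min
Thu: 9:59 AM–5:54 PM = 7 h 55 min; less 45 min break → 7 h 10 min
Fri: 5:49 AM–1:14 PM = 7 h 25 min; less 45 min break → 6 h 40 min
Sat: 11:25 AM–10:29 PM = 11 h 4 min; less 45 min break → 10 h 19 min
Total worked: 38 h 55 min = 38.92 h.
Threshold 37.5 h → overtime 1 h 25 min, regular 37 h 30 min.

Regular 37.50 hours, overtime 1.42 hours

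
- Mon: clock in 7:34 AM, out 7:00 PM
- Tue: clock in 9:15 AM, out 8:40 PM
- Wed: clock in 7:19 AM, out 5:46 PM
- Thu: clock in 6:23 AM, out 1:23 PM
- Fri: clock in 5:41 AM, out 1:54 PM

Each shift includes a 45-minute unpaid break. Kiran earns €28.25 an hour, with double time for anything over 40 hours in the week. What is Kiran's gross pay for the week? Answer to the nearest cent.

Mon: 7:34 AM–7:00 PM = 11 h 26 min; less 45 min break → 10 h 41 min
Tue: 9:15 AM–8:40 PM = 11 h 25 min; less 45 min break → 10 h 40 min
Wed: 7:19 AM–5:46 PM = 10 h 27 min; less 45 min break → 9 h 42 min
Thu: 6:23 AM–1:23 PM = 7 h 0 min; less 45 min break → 6 h 15 min
Fri: 5:41 AM–1:54 PM = 8 h 13 min; less 45 min break → 7 h 28 min
Total worked: 44 h 46 min = 2686 min.
Regular 40 h 0 min = 2400 min at €28.25/h; overtime 4 h 46 min = 286 min at €56.50/h.
Pay = (2400 × €28.25 + 286 × €56.50) ÷ 60 = €1399.32.

€1399.32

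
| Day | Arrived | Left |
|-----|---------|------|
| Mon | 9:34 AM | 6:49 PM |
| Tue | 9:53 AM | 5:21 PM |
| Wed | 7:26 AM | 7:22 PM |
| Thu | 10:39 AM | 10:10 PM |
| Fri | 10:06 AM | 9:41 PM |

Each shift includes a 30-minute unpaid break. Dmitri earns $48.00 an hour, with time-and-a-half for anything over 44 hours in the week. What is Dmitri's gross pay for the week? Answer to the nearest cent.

$2490.00

Mon: 9:34 AM–6:49 PM = 9 h 15 min; less 30 min break → 8 h 45 min
Tue: 9:53 AM–5:21 PM = 7 h 28 min; less 30 min break → 6 h 58 min
Wed: 7:26 AM–7:22 PM = 11 h 56 min; less 30 min break → 11 h 26 min
Thu: 10:39 AM–10:10 PM = 11 h 31 min; less 30 min break → 11 h 1 min
Fri: 10:06 AM–9:41 PM = 11 h 35 min; less 30 min break → 11 h 5 min
Total worked: 49 h 15 min = 2955 min.
Regular 44 h 0 min = 2640 min at $48.00/h; overtime 5 h 15 min = 315 min at $72.00/h.
Pay = (2640 × $48.00 + 315 × $72.00) ÷ 60 = $2490.00.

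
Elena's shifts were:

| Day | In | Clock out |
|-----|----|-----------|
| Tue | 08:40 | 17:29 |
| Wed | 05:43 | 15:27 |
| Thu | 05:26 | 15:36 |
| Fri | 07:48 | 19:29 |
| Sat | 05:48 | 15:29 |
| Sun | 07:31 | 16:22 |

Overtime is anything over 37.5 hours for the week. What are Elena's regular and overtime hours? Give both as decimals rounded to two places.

Tue: 08:40–17:29 = 8 h 49 min
Wed: 05:43–15:27 = 9 h 44 min
Thu: 05:26–15:36 = 10 h 10 min
Fri: 07:48–19:29 = 11 h 41 min
Sat: 05:48–15:29 = 9 h 41 min
Sun: 07:31–16:22 = 8 h 51 min
Total worked: 58 h 56 min = 58.93 h.
Threshold 37.5 h → overtime 21 h 26 min, regular 37 h 30 min.

Regular 37.50 hours, overtime 21.43 hours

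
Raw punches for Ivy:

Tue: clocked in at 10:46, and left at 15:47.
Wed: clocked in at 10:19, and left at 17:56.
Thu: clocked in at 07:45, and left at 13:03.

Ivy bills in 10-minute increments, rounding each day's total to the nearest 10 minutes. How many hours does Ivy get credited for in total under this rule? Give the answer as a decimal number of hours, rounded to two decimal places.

18.00 hours

Tue: 10:46–15:47 = 5 h 1 min → rounds to 5 h 0 min
Wed: 10:19–17:56 = 7 h 37 min → rounds to 7 h 40 min
Thu: 07:45–13:03 = 5 h 18 min → rounds to 5 h 20 min
Total credited: 18 h 0 min.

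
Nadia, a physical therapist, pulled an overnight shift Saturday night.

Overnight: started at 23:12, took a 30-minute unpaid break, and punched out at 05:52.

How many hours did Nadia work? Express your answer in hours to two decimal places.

6.17 hours

Overnight: 23:12 → midnight = 0 h 48 min; midnight → 05:52 = 5 h 52 min; span 6 h 40 min; less 30 min break → 6 h 10 min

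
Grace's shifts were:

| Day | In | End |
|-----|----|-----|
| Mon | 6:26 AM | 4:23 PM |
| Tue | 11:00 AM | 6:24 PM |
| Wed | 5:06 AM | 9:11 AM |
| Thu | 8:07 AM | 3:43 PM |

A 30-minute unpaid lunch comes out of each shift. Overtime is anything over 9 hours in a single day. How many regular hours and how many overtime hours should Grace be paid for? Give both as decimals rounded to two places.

Regular 26.58 hours, overtime 0.45 hours

Mon: 6:26 AM–4:23 PM = 9 h 57 min; less 30 min break → 9 h 27 min
Tue: 11:00 AM–6:24 PM = 7 h 24 min; less 30 min break → 6 h 54 min
Wed: 5:06 AM–9:11 AM = 4 h 5 min; less 30 min break → 3 h 35 min
Thu: 8:07 AM–3:43 PM = 7 h 36 min; less 30 min break → 7 h 6 min
Mon reg 9 h 0 min / OT 0 h 27 min; Tue reg 6 h 54 min / OT 0 h 0 min; Wed reg 3 h 35 min / OT 0 h 0 min; Thu reg 7 h 6 min / OT 0 h 0 min.
Totals: regular 26 h 35 min, overtime 0 h 27 min.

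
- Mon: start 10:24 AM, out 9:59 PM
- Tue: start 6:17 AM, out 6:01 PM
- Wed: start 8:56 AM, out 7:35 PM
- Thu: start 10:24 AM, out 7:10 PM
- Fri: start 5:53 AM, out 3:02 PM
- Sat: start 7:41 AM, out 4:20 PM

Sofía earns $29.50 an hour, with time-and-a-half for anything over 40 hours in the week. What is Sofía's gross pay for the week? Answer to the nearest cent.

$2088.60

Mon: 10:24 AM–9:59 PM = 11 h 35 min
Tue: 6:17 AM–6:01 PM = 11 h 44 min
Wed: 8:56 AM–7:35 PM = 10 h 39 min
Thu: 10:24 AM–7:10 PM = 8 h 46 min
Fri: 5:53 AM–3:02 PM = 9 h 9 min
Sat: 7:41 AM–4:20 PM = 8 h 39 min
Total worked: 60 h 32 min = 3632 min.
Regular 40 h 0 min = 2400 min at $29.50/h; overtime 20 h 32 min = 1232 min at $44.25/h.
Pay = (2400 × $29.50 + 1232 × $44.25) ÷ 60 = $2088.60.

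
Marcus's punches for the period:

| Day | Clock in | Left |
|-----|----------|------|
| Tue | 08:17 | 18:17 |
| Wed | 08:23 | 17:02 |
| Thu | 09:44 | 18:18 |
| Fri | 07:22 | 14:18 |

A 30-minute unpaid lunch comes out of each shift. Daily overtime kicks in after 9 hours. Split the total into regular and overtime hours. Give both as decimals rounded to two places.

Regular 31.65 hours, overtime 0.50 hours

Tue: 08:17–18:17 = 10 h 0 min; less 30 min break → 9 h 30 min
Wed: 08:23–17:02 = 8 h 39 min; less 30 min break → 8 h 9 min
Thu: 09:44–18:18 = 8 h 34 min; less 30 min break → 8 h 4 min
Fri: 07:22–14:18 = 6 h 56 min; less 30 min break → 6 h 26 min
Tue reg 9 h 0 min / OT 0 h 30 min; Wed reg 8 h 9 min / OT 0 h 0 min; Thu reg 8 h 4 min / OT 0 h 0 min; Fri reg 6 h 26 min / OT 0 h 0 min.
Totals: regular 31 h 39 min, overtime 0 h 30 min.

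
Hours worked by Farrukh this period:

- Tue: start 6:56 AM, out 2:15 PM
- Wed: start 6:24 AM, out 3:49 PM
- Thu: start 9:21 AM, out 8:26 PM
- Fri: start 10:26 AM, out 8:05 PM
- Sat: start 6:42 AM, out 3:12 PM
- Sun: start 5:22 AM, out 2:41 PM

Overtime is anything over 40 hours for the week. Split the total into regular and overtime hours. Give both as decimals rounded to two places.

Tue: 6:56 AM–2:15 PM = 7 h 19 min
Wed: 6:24 AM–3:49 PM = 9 h 25 min
Thu: 9:21 AM–8:26 PM = 11 h 5 min
Fri: 10:26 AM–8:05 PM = 9 h 39 min
Sat: 6:42 AM–3:12 PM = 8 h 30 min
Sun: 5:22 AM–2:41 PM = 9 h 19 min
Total worked: 55 h 17 min = 55.28 h.
Threshold 40 h → overtime 15 h 17 min, regular 40 h 0 min.

Regular 40.00 hours, overtime 15.28 hours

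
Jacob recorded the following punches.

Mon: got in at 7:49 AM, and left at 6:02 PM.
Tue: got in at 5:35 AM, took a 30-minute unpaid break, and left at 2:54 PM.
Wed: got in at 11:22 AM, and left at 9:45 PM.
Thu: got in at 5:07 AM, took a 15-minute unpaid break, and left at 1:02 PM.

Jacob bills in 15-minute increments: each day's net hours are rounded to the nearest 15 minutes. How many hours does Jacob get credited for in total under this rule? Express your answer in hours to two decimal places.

Mon: 7:49 AM–6:02 PM = 10 h 13 min → rounds to 10 h 15 min
Tue: 5:35 AM–2:54 PM = 9 h 19 min − 30 min = 8 h 49 min → rounds to 8 h 45 min
Wed: 11:22 AM–9:45 PM = 10 h 23 min → rounds to 10 h 30 min
Thu: 5:07 AM–1:02 PM = 7 h 55 min − 15 min = 7 h 40 min → rounds to 7 h 45 min
Total credited: 37 h 15 min.

37.25 hours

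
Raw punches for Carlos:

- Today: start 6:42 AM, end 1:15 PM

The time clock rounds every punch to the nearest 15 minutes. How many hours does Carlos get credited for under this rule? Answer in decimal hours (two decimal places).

Today: in 6:42 AM→6:45 AM, out 1:15 PM→1:15 PM; 6 h 30 min

6.50 hours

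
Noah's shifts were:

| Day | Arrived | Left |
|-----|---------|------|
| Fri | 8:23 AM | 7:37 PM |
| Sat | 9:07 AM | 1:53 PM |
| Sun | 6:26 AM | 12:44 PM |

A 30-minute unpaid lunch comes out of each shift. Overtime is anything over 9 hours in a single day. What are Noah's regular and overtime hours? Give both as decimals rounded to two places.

Regular 19.07 hours, overtime 1.73 hours

Fri: 8:23 AM–7:37 PM = 11 h 14 min; less 30 min break → 10 h 44 min
Sat: 9:07 AM–1:53 PM = 4 h 46 min; less 30 min break → 4 h 16 min
Sun: 6:26 AM–12:44 PM = 6 h 18 min; less 30 min break → 5 h 48 min
Fri reg 9 h 0 min / OT 1 h 44 min; Sat reg 4 h 16 min / OT 0 h 0 min; Sun reg 5 h 48 min / OT 0 h 0 min.
Totals: regular 19 h 4 min, overtime 1 h 44 min.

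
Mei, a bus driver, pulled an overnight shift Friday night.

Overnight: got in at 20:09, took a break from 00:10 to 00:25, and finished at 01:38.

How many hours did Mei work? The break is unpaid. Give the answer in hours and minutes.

5 h 14 min

Overnight: 20:09 → midnight = 3 h 51 min; midnight → 01:38 = 1 h 38 min; span 5 h 29 min; less 15 min break → 5 h 14 min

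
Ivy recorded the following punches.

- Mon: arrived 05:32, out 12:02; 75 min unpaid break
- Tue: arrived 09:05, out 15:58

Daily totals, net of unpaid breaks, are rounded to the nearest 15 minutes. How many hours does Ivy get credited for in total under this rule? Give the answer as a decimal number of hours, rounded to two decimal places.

12.25 hours

Mon: 05:32–12:02 = 6 h 30 min − 75 min = 5 h 15 min → rounds to 5 h 15 min
Tue: 09:05–15:58 = 6 h 53 min → rounds to 7 h 0 min
Total credited: 12 h 15 min.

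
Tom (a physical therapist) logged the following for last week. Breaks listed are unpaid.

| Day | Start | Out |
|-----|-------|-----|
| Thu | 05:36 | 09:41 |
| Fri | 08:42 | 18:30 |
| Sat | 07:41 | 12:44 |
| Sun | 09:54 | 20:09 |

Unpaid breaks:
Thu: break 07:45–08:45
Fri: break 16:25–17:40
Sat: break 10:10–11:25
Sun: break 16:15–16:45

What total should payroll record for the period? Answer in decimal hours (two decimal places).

Thu: 05:36–09:41 = 4 h 5 min; less 60 min break → 3 h 5 min
Fri: 08:42–18:30 = 9 h 48 min; less 75 min break → 8 h 33 min
Sat: 07:41–12:44 = 5 h 3 min; less 75 min break → 3 h 48 min
Sun: 09:54–20:09 = 10 h 15 min; less 30 min break → 9 h 45 min
Total: 3 h 5 min + 8 h 33 min + 3 h 48 min + 9 h 45 min = 25 h 11 min.

25.18 hours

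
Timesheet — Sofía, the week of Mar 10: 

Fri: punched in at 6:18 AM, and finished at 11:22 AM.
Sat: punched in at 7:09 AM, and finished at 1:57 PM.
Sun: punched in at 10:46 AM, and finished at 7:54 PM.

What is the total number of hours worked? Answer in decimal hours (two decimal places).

Fri: 6:18 AM–11:22 AM = 5 h 4 min
Sat: 7:09 AM–1:57 PM = 6 h 48 min
Sun: 10:46 AM–7:54 PM = 9 h 8 min
Total: 5 h 4 min + 6 h 48 min + 9 h 8 min = 21 h 0 min.

21.00 hours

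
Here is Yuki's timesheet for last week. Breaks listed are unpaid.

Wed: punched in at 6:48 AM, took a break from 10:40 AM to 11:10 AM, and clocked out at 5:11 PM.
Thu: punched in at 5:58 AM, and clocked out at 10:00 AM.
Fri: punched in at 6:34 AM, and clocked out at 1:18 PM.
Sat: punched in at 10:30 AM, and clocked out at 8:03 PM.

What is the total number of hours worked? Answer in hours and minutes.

Wed: 6:48 AM–5:11 PM = 10 h 23 min; less 30 min break → 9 h 53 min
Thu: 5:58 AM–10:00 AM = 4 h 2 min
Fri: 6:34 AM–1:18 PM = 6 h 44 min
Sat: 10:30 AM–8:03 PM = 9 h 33 min
Total: 9 h 53 min + 4 h 2 min + 6 h 44 min + 9 h 33 min = 30 h 12 min.

30 h 12 min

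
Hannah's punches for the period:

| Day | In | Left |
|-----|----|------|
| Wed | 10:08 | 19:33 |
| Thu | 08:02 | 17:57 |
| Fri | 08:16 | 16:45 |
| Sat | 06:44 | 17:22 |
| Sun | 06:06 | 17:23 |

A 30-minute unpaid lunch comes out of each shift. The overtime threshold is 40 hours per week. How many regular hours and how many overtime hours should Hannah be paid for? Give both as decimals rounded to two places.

Wed: 10:08–19:33 = 9 h 25 min; less 30 min break → 8 h 55 min
Thu: 08:02–17:57 = 9 h 55 min; less 30 min break → 9 h 25 min
Fri: 08:16–16:45 = 8 h 29 min; less 30 min break → 7 h 59 min
Sat: 06:44–17:22 = 10 h 38 min; less 30 min break → 10 h 8 min
Sun: 06:06–17:23 = 11 h 17 min; less 30 min break → 10 h 47 min
Total worked: 47 h 14 min = 47.23 h.
Threshold 40 h → overtime 7 h 14 min, regular 40 h 0 min.

Regular 40.00 hours, overtime 7.23 hours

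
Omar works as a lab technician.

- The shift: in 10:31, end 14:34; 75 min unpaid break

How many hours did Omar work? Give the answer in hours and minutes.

The shift: 10:31–14:34 = 4 h 3 min; less 75 min break → 2 h 48 min

2 h 48 min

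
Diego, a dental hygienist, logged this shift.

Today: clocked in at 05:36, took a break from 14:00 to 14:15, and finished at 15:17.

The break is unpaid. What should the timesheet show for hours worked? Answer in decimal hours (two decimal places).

Today: 05:36–15:17 = 9 h 41 min; less 15 min break → 9 h 26 min

9.43 hours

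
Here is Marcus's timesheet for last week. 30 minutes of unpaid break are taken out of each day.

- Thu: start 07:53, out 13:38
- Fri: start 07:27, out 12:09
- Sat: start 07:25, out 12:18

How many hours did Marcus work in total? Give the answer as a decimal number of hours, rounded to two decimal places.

13.83 hours

Thu: 07:53–13:38 = 5 h 45 min; less 30 min break → 5 h 15 min
Fri: 07:27–12:09 = 4 h 42 min; less 30 min break → 4 h 12 min
Sat: 07:25–12:18 = 4 h 53 min; less 30 min break → 4 h 23 min
Total: 5 h 15 min + 4 h 12 min + 4 h 23 min = 13 h 50 min.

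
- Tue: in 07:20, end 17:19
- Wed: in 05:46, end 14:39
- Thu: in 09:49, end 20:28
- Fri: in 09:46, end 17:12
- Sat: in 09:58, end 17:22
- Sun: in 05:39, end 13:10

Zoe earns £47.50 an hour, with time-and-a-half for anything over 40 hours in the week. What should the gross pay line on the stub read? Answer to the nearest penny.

£2745.50

Tue: 07:20–17:19 = 9 h 59 min
Wed: 05:46–14:39 = 8 h 53 min
Thu: 09:49–20:28 = 10 h 39 min
Fri: 09:46–17:12 = 7 h 26 min
Sat: 09:58–17:22 = 7 h 24 min
Sun: 05:39–13:10 = 7 h 31 min
Total worked: 51 h 52 min = 3112 min.
Regular 40 h 0 min = 2400 min at £47.50/h; overtime 11 h 52 min = 712 min at £71.25/h.
Pay = (2400 × £47.50 + 712 × £71.25) ÷ 60 = £2745.50.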